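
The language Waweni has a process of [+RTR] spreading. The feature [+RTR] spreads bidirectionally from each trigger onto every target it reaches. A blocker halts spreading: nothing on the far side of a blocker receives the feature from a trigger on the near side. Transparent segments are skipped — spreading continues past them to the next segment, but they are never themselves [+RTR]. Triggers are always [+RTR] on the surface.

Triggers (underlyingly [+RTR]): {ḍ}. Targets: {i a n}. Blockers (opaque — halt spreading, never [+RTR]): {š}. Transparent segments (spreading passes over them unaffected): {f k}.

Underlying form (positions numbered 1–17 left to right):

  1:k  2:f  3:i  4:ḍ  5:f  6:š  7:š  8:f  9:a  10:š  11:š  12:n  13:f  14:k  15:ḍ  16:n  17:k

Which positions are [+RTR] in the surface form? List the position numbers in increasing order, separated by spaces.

3 4 12 15 16

From /ḍ/ at 4 rightward: 5 /f/ transparent; 6 /š/ blocks.
From /ḍ/ at 4 leftward: 3 /i/ → [+RTR]; 2 /f/ transparent; 1 /k/ transparent; word edge.
From /ḍ/ at 15 rightward: 16 /n/ → [+RTR]; 17 /k/ transparent; word edge.
From /ḍ/ at 15 leftward: 14 /k/ transparent; 13 /f/ transparent; 12 /n/ → [+RTR]; 11 /š/ blocks.
Target with no active source: position 9 stays [-emphatic].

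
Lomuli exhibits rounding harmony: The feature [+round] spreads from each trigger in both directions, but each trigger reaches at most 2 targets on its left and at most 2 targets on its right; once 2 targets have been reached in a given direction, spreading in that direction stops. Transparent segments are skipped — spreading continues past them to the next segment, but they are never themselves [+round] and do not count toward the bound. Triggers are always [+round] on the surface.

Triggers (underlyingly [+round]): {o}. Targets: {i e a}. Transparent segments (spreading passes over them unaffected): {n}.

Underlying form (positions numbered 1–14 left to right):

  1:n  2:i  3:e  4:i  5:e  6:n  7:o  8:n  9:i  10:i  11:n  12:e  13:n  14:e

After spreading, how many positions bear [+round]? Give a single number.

From /o/ at 7 rightward: 8 /n/ transparent; 9 /i/ → [+round]; 10 /i/ → [+round]; bound reached.
From /o/ at 7 leftward: 6 /n/ transparent; 5 /e/ → [+round]; 4 /i/ → [+round]; bound reached.
Targets with no active source: positions 2 3 12 14 stay [-round].
[+round] positions on the surface: 4 5 7 9 10.

5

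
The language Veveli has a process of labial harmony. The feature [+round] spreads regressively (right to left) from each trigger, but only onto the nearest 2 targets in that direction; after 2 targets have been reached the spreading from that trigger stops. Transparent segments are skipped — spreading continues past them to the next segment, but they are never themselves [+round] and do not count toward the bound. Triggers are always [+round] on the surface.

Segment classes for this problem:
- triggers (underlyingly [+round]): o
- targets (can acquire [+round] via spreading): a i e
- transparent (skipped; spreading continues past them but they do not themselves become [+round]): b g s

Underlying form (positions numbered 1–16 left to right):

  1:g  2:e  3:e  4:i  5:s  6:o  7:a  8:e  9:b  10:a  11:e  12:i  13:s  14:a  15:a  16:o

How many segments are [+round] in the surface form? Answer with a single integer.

6

From /o/ at 6 leftward: 5 /s/ transparent; 4 /i/ → [+round]; 3 /e/ → [+round]; bound reached.
From /o/ at 16 leftward: 15 /a/ → [+round]; 14 /a/ → [+round]; bound reached.
Targets with no active source: positions 2 7 8 10 11 12 stay [-round].
[+round] positions on the surface: 3 4 6 14 15 16.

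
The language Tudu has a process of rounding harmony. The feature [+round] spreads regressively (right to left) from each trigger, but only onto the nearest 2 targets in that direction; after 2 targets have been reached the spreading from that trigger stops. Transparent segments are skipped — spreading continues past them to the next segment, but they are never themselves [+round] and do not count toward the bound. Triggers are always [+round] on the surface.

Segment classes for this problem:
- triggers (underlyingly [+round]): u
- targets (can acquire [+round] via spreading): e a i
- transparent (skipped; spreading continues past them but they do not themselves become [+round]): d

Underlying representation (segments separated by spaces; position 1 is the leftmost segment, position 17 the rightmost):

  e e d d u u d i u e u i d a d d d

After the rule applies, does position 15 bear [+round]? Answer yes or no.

From /u/ at 5 leftward: 4 /d/ transparent; 3 /d/ transparent; 2 /e/ → [+round]; 1 /e/ → [+round]; bound reached.
From /u/ at 6 leftward: 5 /u/ is itself a trigger — this domain ends here.
From /u/ at 9 leftward: 8 /i/ → [+round]; 7 /d/ transparent; 6 /u/ is itself a trigger — this domain ends here.
From /u/ at 11 leftward: 10 /e/ → [+round]; 9 /u/ is itself a trigger — this domain ends here.
Targets with no active source: positions 12 14 stay [-round].
[+round] positions on the surface: 1 2 5 6 8 9 10 11.

no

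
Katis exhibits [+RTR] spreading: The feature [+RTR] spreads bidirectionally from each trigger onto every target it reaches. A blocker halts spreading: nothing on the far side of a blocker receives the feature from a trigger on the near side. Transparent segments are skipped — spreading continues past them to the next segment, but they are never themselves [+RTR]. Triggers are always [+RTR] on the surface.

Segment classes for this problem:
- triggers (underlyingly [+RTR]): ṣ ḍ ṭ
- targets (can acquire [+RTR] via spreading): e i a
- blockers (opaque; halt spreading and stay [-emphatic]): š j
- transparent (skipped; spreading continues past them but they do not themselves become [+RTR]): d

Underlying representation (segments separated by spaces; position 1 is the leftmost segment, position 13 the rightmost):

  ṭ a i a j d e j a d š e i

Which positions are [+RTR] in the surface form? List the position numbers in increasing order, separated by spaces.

1 2 3 4

From /ṭ/ at 1 rightward: 2 /a/ → [+RTR]; 3 /i/ → [+RTR]; 4 /a/ → [+RTR]; 5 /j/ blocks.
From /ṭ/ at 1 leftward: word edge.
Targets with no active source: positions 7 9 12 13 stay [-emphatic].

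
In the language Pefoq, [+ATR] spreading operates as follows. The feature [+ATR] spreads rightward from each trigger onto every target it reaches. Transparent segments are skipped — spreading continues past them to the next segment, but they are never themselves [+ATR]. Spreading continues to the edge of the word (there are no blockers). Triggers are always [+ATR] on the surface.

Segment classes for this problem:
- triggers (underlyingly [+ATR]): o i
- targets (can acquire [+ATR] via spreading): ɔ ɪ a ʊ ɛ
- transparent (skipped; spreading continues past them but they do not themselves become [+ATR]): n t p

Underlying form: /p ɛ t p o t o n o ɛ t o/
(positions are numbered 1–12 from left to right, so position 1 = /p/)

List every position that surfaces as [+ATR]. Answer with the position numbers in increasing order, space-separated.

5 7 9 10 12

From /o/ at 5 rightward: 6 /t/ transparent; 7 /o/ is itself a trigger — this domain ends here.
From /o/ at 7 rightward: 8 /n/ transparent; 9 /o/ is itself a trigger — this domain ends here.
From /o/ at 9 rightward: 10 /ɛ/ → [+ATR]; 11 /t/ transparent; 12 /o/ is itself a trigger — this domain ends here.
From /o/ at 12 rightward: word edge.
Target with no active source: position 2 stays [-ATR].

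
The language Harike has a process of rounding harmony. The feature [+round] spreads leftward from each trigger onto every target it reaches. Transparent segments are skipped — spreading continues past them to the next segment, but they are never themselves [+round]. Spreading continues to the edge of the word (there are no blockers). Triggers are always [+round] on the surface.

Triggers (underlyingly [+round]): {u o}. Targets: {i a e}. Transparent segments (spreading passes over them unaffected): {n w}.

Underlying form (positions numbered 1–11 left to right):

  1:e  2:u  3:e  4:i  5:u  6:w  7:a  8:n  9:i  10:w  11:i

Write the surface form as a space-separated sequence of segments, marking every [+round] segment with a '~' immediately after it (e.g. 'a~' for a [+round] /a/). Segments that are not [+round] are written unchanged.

e~ u~ e~ i~ u~ w a n i w i

From /u/ at 2 leftward: 1 /e/ → [+round]; word edge.
From /u/ at 5 leftward: 4 /i/ → [+round]; 3 /e/ → [+round]; 2 /u/ is itself a trigger — this domain ends here.
Targets with no active source: positions 7 9 11 stay [-round].
[+round] positions on the surface: 1 2 3 4 5.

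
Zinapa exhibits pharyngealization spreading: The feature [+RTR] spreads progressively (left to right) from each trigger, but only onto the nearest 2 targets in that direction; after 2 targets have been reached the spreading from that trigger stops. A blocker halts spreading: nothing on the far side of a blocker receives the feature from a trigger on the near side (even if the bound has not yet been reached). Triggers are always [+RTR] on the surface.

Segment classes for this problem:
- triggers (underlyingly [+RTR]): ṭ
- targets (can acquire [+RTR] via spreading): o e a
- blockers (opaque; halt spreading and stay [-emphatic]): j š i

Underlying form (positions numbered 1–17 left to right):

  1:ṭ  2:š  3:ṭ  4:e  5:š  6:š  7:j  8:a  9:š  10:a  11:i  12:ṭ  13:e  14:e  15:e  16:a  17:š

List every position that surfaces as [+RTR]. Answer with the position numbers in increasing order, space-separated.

1 3 4 12 13 14

From /ṭ/ at 1 rightward: 2 /š/ blocks.
From /ṭ/ at 3 rightward: 4 /e/ → [+RTR]; 5 /š/ blocks.
From /ṭ/ at 12 rightward: 13 /e/ → [+RTR]; 14 /e/ → [+RTR]; bound reached.
Targets with no active source: positions 8 10 15 16 stay [-emphatic].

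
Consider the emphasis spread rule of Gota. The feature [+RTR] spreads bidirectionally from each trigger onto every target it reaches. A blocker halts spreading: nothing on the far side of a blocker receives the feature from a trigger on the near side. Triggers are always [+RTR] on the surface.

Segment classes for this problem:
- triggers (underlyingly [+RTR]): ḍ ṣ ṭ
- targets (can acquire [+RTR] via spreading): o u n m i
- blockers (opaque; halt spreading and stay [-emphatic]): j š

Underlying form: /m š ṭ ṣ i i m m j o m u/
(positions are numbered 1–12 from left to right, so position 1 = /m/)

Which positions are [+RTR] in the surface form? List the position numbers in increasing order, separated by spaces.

3 4 5 6 7 8

From /ṭ/ at 3 rightward: 4 /ṣ/ is itself a trigger — this domain ends here.
From /ṭ/ at 3 leftward: 2 /š/ blocks.
From /ṣ/ at 4 rightward: 5 /i/ → [+RTR]; 6 /i/ → [+RTR]; 7 /m/ → [+RTR]; 8 /m/ → [+RTR]; 9 /j/ blocks.
From /ṣ/ at 4 leftward: 3 /ṭ/ is itself a trigger — this domain ends here.
Targets with no active source: positions 1 10 11 12 stay [-emphatic].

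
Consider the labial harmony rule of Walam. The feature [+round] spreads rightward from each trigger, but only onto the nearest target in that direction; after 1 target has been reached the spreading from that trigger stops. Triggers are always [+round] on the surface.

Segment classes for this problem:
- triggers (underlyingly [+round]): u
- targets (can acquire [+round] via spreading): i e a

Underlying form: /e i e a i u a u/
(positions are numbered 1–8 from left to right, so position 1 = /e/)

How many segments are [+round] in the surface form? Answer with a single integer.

3

From /u/ at 6 rightward: 7 /a/ → [+round]; bound reached.
From /u/ at 8 rightward: word edge.
Targets with no active source: positions 1 2 3 4 5 stay [-round].
[+round] positions on the surface: 6 7 8.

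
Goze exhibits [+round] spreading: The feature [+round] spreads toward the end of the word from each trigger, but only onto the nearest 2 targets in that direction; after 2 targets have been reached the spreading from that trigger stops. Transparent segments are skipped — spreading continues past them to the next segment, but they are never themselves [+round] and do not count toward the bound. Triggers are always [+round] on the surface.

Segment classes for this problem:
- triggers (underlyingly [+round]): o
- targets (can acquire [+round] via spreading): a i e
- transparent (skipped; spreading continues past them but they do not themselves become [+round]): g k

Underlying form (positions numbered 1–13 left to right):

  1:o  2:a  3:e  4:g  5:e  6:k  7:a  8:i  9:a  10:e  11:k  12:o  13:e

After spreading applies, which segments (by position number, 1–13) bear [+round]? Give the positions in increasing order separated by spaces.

1 2 3 12 13

From /o/ at 1 rightward: 2 /a/ → [+round]; 3 /e/ → [+round]; bound reached.
From /o/ at 12 rightward: 13 /e/ → [+round]; word edge.
Targets with no active source: positions 5 7 8 9 10 stay [-round].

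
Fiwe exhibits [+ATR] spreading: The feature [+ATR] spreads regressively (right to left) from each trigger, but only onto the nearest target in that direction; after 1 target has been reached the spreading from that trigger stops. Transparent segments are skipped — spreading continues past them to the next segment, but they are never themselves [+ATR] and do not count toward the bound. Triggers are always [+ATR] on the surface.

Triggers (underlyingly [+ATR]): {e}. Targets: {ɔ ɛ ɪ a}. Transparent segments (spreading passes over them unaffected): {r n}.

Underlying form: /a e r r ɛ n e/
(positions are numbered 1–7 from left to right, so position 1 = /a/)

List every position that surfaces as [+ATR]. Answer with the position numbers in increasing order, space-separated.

From /e/ at 2 leftward: 1 /a/ → [+ATR]; bound reached.
From /e/ at 7 leftward: 6 /n/ transparent; 5 /ɛ/ → [+ATR]; bound reached.

1 2 5 7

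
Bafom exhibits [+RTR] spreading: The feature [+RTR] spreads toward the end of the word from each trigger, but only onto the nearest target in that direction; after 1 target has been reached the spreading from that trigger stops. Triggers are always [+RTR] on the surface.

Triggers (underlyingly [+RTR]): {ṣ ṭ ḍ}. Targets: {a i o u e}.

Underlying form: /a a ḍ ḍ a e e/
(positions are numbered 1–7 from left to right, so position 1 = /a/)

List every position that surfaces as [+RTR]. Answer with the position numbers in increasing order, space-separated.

From /ḍ/ at 3 rightward: 4 /ḍ/ is itself a trigger — this domain ends here.
From /ḍ/ at 4 rightward: 5 /a/ → [+RTR]; bound reached.
Targets with no active source: positions 1 2 6 7 stay [-emphatic].

3 4 5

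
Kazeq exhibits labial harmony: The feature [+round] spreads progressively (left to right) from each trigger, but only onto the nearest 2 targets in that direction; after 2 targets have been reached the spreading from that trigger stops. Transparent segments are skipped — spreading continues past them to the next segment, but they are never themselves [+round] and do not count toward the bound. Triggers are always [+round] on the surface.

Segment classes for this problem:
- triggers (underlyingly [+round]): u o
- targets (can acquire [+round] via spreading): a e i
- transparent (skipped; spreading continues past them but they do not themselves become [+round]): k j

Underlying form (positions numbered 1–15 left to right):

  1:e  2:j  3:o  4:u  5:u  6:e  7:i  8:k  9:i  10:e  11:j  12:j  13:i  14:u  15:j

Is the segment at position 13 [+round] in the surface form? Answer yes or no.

From /o/ at 3 rightward: 4 /u/ is itself a trigger — this domain ends here.
From /u/ at 4 rightward: 5 /u/ is itself a trigger — this domain ends here.
From /u/ at 5 rightward: 6 /e/ → [+round]; 7 /i/ → [+round]; bound reached.
From /u/ at 14 rightward: 15 /j/ transparent; word edge.
Targets with no active source: positions 1 9 10 13 stay [-round].
[+round] positions on the surface: 3 4 5 6 7 14.

no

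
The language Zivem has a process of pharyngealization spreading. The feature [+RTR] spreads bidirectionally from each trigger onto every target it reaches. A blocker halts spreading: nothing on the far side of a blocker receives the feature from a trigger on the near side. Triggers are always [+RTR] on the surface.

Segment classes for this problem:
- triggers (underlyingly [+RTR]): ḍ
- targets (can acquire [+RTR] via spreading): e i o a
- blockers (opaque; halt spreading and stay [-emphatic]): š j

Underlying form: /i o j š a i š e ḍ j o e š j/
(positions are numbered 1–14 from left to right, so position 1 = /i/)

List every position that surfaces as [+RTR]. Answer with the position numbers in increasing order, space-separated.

8 9

From /ḍ/ at 9 rightward: 10 /j/ blocks.
From /ḍ/ at 9 leftward: 8 /e/ → [+RTR]; 7 /š/ blocks.
Targets with no active source: positions 1 2 5 6 11 12 stay [-emphatic].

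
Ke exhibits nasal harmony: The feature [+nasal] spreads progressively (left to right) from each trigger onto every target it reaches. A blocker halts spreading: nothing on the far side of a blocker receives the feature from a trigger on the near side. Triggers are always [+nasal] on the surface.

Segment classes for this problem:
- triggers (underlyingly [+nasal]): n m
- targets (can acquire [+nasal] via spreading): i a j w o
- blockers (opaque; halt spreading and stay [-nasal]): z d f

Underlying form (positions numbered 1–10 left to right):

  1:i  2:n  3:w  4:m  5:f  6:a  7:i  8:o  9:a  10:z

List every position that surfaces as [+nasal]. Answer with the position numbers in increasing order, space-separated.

From /n/ at 2 rightward: 3 /w/ → [+nasal]; 4 /m/ is itself a trigger — this domain ends here.
From /m/ at 4 rightward: 5 /f/ blocks.
Targets with no active source: positions 1 6 7 8 9 stay [-nasal].

2 3 4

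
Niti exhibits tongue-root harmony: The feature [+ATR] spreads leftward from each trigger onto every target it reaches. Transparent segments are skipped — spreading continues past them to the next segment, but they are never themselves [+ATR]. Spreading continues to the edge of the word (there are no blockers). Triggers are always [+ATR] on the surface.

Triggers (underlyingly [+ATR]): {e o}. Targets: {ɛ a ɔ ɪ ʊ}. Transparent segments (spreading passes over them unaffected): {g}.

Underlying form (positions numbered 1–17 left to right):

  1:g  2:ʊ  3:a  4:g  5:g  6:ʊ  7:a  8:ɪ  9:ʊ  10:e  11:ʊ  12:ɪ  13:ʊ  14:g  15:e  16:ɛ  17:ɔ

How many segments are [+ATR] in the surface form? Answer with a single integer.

11

From /e/ at 10 leftward: 9 /ʊ/ → [+ATR]; 8 /ɪ/ → [+ATR]; 7 /a/ → [+ATR]; 6 /ʊ/ → [+ATR]; 5 /g/ transparent; 4 /g/ transparent; 3 /a/ → [+ATR]; 2 /ʊ/ → [+ATR]; 1 /g/ transparent; word edge.
From /e/ at 15 leftward: 14 /g/ transparent; 13 /ʊ/ → [+ATR]; 12 /ɪ/ → [+ATR]; 11 /ʊ/ → [+ATR]; 10 /e/ is itself a trigger — this domain ends here.
Targets with no active source: positions 16 17 stay [-ATR].
[+ATR] positions on the surface: 2 3 6 7 8 9 10 11 12 13 15.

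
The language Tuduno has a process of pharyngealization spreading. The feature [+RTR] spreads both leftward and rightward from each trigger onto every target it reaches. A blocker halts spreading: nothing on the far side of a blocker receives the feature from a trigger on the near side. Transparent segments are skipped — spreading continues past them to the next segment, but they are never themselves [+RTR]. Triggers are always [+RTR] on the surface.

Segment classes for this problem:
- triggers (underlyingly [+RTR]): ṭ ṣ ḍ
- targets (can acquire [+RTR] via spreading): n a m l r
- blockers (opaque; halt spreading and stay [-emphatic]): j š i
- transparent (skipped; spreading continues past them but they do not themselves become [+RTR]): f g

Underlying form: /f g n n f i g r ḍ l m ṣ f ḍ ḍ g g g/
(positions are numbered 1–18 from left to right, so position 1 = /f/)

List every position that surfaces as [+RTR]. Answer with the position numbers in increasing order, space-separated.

8 9 10 11 12 14 15

From /ḍ/ at 9 rightward: 10 /l/ → [+RTR]; 11 /m/ → [+RTR]; 12 /ṣ/ is itself a trigger — this domain ends here.
From /ḍ/ at 9 leftward: 8 /r/ → [+RTR]; 7 /g/ transparent; 6 /i/ blocks.
From /ṣ/ at 12 rightward: 13 /f/ transparent; 14 /ḍ/ is itself a trigger — this domain ends here.
From /ṣ/ at 12 leftward: 11 /m/ → [+RTR]; 10 /l/ → [+RTR]; 9 /ḍ/ is itself a trigger — this domain ends here.
From /ḍ/ at 14 rightward: 15 /ḍ/ is itself a trigger — this domain ends here.
From /ḍ/ at 14 leftward: 13 /f/ transparent; 12 /ṣ/ is itself a trigger — this domain ends here.
From /ḍ/ at 15 rightward: 16 /g/ transparent; 17 /g/ transparent; 18 /g/ transparent; word edge.
From /ḍ/ at 15 leftward: 14 /ḍ/ is itself a trigger — this domain ends here.
Targets with no active source: positions 3 4 stay [-emphatic].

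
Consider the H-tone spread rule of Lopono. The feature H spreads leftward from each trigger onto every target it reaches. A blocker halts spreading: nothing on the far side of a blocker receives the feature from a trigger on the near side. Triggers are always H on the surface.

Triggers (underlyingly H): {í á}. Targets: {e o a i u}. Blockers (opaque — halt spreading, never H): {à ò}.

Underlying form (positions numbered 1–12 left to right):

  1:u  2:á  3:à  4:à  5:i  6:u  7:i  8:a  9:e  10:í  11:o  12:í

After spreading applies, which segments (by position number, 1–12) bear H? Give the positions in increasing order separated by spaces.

1 2 5 6 7 8 9 10 11 12

From /á/ at 2 leftward: 1 /u/ → H; word edge.
From /í/ at 10 leftward: 9 /e/ → H; 8 /a/ → H; 7 /i/ → H; 6 /u/ → H; 5 /i/ → H; 4 /à/ blocks.
From /í/ at 12 leftward: 11 /o/ → H; 10 /í/ is itself a trigger — this domain ends here.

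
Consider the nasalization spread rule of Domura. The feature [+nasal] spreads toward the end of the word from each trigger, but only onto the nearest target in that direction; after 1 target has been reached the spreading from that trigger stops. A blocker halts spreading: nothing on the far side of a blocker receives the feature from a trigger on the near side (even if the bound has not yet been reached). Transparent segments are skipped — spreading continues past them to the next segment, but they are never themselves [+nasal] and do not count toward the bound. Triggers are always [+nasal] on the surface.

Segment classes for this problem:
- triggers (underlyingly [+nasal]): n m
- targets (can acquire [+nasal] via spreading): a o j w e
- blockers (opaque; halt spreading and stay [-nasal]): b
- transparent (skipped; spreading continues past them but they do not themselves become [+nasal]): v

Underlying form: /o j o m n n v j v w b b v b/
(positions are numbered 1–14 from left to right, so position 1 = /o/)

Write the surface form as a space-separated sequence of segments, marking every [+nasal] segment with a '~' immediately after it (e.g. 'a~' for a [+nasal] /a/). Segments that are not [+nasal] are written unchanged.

o j o m~ n~ n~ v j~ v w b b v b

From /m/ at 4 rightward: 5 /n/ is itself a trigger — this domain ends here.
From /n/ at 5 rightward: 6 /n/ is itself a trigger — this domain ends here.
From /n/ at 6 rightward: 7 /v/ transparent; 8 /j/ → [+nasal]; bound reached.
Targets with no active source: positions 1 2 3 10 stay [-nasal].
[+nasal] positions on the surface: 4 5 6 8.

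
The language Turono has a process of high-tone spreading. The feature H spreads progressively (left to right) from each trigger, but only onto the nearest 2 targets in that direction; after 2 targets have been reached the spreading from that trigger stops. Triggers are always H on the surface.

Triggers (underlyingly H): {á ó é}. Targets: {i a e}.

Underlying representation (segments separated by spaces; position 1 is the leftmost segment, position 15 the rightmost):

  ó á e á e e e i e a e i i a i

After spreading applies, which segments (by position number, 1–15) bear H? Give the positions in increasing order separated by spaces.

1 2 3 4 5 6

From /ó/ at 1 rightward: 2 /á/ is itself a trigger — this domain ends here.
From /á/ at 2 rightward: 3 /e/ → H; 4 /á/ is itself a trigger — this domain ends here.
From /á/ at 4 rightward: 5 /e/ → H; 6 /e/ → H; bound reached.
Targets with no active source: positions 7 8 9 10 11 12 13 14 15 stay [-high tone].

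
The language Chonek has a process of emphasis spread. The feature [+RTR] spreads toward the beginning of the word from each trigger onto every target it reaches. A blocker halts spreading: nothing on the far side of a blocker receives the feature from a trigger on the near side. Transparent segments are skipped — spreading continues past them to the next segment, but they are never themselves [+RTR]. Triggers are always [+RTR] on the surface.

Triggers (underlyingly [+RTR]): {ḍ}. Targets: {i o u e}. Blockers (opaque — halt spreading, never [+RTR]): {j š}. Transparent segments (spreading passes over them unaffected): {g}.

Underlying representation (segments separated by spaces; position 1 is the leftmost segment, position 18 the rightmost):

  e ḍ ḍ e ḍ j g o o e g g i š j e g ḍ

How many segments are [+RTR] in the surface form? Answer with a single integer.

From /ḍ/ at 2 leftward: 1 /e/ → [+RTR]; word edge.
From /ḍ/ at 3 leftward: 2 /ḍ/ is itself a trigger — this domain ends here.
From /ḍ/ at 5 leftward: 4 /e/ → [+RTR]; 3 /ḍ/ is itself a trigger — this domain ends here.
From /ḍ/ at 18 leftward: 17 /g/ transparent; 16 /e/ → [+RTR]; 15 /j/ blocks.
Targets with no active source: positions 8 9 10 13 stay [-emphatic].
[+RTR] positions on the surface: 1 2 3 4 5 16 18.

7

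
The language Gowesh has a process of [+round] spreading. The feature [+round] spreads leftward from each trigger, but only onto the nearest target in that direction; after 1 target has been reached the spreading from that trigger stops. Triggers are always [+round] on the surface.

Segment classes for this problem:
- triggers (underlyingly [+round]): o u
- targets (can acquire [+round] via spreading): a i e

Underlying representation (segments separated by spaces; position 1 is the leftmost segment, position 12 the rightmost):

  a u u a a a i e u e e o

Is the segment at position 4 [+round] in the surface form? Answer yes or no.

no

From /u/ at 2 leftward: 1 /a/ → [+round]; bound reached.
From /u/ at 3 leftward: 2 /u/ is itself a trigger — this domain ends here.
From /u/ at 9 leftward: 8 /e/ → [+round]; bound reached.
From /o/ at 12 leftward: 11 /e/ → [+round]; bound reached.
Targets with no active source: positions 4 5 6 7 10 stay [-round].
[+round] positions on the surface: 1 2 3 8 9 11 12.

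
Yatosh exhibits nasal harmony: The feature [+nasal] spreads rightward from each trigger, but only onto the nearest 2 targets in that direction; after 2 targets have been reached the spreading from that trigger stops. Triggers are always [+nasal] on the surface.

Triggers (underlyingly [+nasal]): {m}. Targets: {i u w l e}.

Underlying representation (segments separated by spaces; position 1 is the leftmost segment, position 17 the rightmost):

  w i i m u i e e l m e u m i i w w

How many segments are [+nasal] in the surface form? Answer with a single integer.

From /m/ at 4 rightward: 5 /u/ → [+nasal]; 6 /i/ → [+nasal]; bound reached.
From /m/ at 10 rightward: 11 /e/ → [+nasal]; 12 /u/ → [+nasal]; bound reached.
From /m/ at 13 rightward: 14 /i/ → [+nasal]; 15 /i/ → [+nasal]; bound reached.
Targets with no active source: positions 1 2 3 7 8 9 16 17 stay [-nasal].
[+nasal] positions on the surface: 4 5 6 10 11 12 13 14 15.

9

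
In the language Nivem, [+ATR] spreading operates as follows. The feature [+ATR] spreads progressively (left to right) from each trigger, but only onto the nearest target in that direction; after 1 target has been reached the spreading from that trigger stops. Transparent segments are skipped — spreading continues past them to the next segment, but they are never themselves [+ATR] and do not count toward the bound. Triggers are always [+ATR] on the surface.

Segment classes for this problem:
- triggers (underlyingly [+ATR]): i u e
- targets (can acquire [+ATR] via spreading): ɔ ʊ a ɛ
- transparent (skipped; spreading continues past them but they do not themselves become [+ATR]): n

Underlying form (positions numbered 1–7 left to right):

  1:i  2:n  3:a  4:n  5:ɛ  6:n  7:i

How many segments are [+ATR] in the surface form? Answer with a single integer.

3

From /i/ at 1 rightward: 2 /n/ transparent; 3 /a/ → [+ATR]; bound reached.
From /i/ at 7 rightward: word edge.
Target with no active source: position 5 stays [-ATR].
[+ATR] positions on the surface: 1 3 7.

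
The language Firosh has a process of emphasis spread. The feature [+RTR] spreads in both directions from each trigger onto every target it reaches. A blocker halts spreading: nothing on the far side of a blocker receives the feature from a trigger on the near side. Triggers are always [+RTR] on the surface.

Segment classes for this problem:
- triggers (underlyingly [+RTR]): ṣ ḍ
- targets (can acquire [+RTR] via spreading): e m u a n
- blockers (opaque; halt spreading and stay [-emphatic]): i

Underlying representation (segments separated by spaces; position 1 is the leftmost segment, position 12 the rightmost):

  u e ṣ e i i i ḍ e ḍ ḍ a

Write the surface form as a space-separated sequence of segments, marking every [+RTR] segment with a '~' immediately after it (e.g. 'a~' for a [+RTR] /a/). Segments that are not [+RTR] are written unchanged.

From /ṣ/ at 3 rightward: 4 /e/ → [+RTR]; 5 /i/ blocks.
From /ṣ/ at 3 leftward: 2 /e/ → [+RTR]; 1 /u/ → [+RTR]; word edge.
From /ḍ/ at 8 rightward: 9 /e/ → [+RTR]; 10 /ḍ/ is itself a trigger — this domain ends here.
From /ḍ/ at 8 leftward: 7 /i/ blocks.
From /ḍ/ at 10 rightward: 11 /ḍ/ is itself a trigger — this domain ends here.
From /ḍ/ at 10 leftward: 9 /e/ → [+RTR]; 8 /ḍ/ is itself a trigger — this domain ends here.
From /ḍ/ at 11 rightward: 12 /a/ → [+RTR]; word edge.
From /ḍ/ at 11 leftward: 10 /ḍ/ is itself a trigger — this domain ends here.
[+RTR] positions on the surface: 1 2 3 4 8 9 10 11 12.

u~ e~ ṣ~ e~ i i i ḍ~ e~ ḍ~ ḍ~ a~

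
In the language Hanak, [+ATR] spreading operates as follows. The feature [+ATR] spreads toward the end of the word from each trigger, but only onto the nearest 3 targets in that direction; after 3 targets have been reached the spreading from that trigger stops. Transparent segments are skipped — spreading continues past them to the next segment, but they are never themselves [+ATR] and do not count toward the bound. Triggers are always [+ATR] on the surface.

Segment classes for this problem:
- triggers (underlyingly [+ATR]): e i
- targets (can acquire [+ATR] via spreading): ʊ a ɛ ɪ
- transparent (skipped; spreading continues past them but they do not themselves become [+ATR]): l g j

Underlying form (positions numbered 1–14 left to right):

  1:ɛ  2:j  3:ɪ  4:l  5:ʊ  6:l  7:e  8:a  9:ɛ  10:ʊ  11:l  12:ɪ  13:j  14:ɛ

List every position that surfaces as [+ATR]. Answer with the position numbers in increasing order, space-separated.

From /e/ at 7 rightward: 8 /a/ → [+ATR]; 9 /ɛ/ → [+ATR]; 10 /ʊ/ → [+ATR]; bound reached.
Targets with no active source: positions 1 3 5 12 14 stay [-ATR].

7 8 9 10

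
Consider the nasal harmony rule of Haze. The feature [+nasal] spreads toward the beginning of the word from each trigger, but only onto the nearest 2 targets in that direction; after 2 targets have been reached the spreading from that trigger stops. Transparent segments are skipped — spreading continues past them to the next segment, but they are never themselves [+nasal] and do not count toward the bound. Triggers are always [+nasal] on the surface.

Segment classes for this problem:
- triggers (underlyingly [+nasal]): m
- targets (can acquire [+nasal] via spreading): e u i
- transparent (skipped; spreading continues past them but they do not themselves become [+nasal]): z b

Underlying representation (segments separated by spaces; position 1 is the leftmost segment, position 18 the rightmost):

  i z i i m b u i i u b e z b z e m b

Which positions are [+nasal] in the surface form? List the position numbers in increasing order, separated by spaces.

From /m/ at 5 leftward: 4 /i/ → [+nasal]; 3 /i/ → [+nasal]; bound reached.
From /m/ at 17 leftward: 16 /e/ → [+nasal]; 15 /z/ transparent; 14 /b/ transparent; 13 /z/ transparent; 12 /e/ → [+nasal]; bound reached.
Targets with no active source: positions 1 7 8 9 10 stay [-nasal].

3 4 5 12 16 17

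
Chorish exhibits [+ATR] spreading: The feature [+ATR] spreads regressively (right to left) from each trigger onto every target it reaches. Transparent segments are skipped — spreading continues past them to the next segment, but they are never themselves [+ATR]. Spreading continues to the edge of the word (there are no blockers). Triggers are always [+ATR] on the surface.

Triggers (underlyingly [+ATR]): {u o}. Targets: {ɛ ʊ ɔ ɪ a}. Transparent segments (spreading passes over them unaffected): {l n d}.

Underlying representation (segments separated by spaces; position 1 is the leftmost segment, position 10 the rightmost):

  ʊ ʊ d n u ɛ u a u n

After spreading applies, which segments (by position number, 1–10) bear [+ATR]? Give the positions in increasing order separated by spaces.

1 2 5 6 7 8 9

From /u/ at 5 leftward: 4 /n/ transparent; 3 /d/ transparent; 2 /ʊ/ → [+ATR]; 1 /ʊ/ → [+ATR]; word edge.
From /u/ at 7 leftward: 6 /ɛ/ → [+ATR]; 5 /u/ is itself a trigger — this domain ends here.
From /u/ at 9 leftward: 8 /a/ → [+ATR]; 7 /u/ is itself a trigger — this domain ends here.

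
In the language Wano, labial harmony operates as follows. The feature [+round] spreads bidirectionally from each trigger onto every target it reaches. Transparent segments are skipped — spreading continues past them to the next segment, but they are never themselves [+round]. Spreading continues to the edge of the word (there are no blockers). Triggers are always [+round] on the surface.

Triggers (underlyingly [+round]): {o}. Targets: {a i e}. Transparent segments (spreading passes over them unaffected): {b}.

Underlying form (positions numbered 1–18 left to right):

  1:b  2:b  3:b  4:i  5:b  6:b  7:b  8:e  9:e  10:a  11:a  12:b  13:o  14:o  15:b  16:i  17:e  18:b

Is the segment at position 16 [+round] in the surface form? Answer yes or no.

From /o/ at 13 rightward: 14 /o/ is itself a trigger — this domain ends here.
From /o/ at 13 leftward: 12 /b/ transparent; 11 /a/ → [+round]; 10 /a/ → [+round]; 9 /e/ → [+round]; 8 /e/ → [+round]; 7 /b/ transparent; 6 /b/ transparent; 5 /b/ transparent; 4 /i/ → [+round]; 3 /b/ transparent; 2 /b/ transparent; 1 /b/ transparent; word edge.
From /o/ at 14 rightward: 15 /b/ transparent; 16 /i/ → [+round]; 17 /e/ → [+round]; 18 /b/ transparent; word edge.
From /o/ at 14 leftward: 13 /o/ is itself a trigger — this domain ends here.
[+round] positions on the surface: 4 8 9 10 11 13 14 16 17.

yes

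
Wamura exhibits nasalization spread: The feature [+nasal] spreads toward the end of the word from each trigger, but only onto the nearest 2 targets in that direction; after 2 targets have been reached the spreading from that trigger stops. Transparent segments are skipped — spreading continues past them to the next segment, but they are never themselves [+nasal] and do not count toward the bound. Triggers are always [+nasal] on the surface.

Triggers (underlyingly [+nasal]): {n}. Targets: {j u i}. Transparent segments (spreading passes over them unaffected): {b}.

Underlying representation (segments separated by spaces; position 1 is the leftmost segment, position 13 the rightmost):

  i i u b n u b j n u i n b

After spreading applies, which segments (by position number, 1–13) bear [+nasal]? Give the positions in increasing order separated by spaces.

5 6 8 9 10 11 12

From /n/ at 5 rightward: 6 /u/ → [+nasal]; 7 /b/ transparent; 8 /j/ → [+nasal]; bound reached.
From /n/ at 9 rightward: 10 /u/ → [+nasal]; 11 /i/ → [+nasal]; bound reached.
From /n/ at 12 rightward: 13 /b/ transparent; word edge.
Targets with no active source: positions 1 2 3 stay [-nasal].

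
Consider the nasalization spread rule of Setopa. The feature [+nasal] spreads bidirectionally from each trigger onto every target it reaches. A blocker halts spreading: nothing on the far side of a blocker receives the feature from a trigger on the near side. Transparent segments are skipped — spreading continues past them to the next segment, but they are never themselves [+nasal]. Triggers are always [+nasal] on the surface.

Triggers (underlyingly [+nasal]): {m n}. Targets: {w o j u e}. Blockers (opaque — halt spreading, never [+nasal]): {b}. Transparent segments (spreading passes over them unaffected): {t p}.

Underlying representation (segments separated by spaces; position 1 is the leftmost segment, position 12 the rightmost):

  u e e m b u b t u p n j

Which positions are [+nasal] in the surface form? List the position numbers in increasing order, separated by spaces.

From /m/ at 4 rightward: 5 /b/ blocks.
From /m/ at 4 leftward: 3 /e/ → [+nasal]; 2 /e/ → [+nasal]; 1 /u/ → [+nasal]; word edge.
From /n/ at 11 rightward: 12 /j/ → [+nasal]; word edge.
From /n/ at 11 leftward: 10 /p/ transparent; 9 /u/ → [+nasal]; 8 /t/ transparent; 7 /b/ blocks.
Target with no active source: position 6 stays [-nasal].

1 2 3 4 9 11 12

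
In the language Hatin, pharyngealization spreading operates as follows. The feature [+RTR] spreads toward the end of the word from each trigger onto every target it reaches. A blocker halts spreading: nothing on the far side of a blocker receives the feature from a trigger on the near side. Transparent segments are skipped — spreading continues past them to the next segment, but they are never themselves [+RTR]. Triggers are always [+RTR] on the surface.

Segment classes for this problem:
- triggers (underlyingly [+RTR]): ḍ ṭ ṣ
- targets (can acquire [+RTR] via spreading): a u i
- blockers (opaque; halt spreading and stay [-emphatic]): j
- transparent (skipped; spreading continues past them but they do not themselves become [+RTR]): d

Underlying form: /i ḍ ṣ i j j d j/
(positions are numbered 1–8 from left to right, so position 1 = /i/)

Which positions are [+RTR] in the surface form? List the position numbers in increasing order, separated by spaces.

2 3 4

From /ḍ/ at 2 rightward: 3 /ṣ/ is itself a trigger — this domain ends here.
From /ṣ/ at 3 rightward: 4 /i/ → [+RTR]; 5 /j/ blocks.
Target with no active source: position 1 stays [-emphatic].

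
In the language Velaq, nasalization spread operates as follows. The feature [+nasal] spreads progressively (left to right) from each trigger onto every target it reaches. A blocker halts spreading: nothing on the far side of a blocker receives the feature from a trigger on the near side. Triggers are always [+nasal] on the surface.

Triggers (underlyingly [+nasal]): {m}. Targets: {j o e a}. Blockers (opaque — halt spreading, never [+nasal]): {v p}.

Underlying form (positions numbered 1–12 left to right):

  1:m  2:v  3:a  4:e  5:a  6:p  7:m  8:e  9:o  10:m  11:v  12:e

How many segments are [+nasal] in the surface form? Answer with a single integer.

5

From /m/ at 1 rightward: 2 /v/ blocks.
From /m/ at 7 rightward: 8 /e/ → [+nasal]; 9 /o/ → [+nasal]; 10 /m/ is itself a trigger — this domain ends here.
From /m/ at 10 rightward: 11 /v/ blocks.
Targets with no active source: positions 3 4 5 12 stay [-nasal].
[+nasal] positions on the surface: 1 7 8 9 10.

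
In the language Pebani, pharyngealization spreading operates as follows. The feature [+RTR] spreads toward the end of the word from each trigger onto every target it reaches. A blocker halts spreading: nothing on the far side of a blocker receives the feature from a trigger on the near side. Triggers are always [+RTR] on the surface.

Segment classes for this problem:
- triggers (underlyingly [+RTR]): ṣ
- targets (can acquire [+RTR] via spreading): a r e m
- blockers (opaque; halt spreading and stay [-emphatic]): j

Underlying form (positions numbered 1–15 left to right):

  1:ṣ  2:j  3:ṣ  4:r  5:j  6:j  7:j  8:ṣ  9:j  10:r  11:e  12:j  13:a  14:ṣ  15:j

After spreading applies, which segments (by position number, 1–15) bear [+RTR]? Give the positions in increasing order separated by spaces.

1 3 4 8 14

From /ṣ/ at 1 rightward: 2 /j/ blocks.
From /ṣ/ at 3 rightward: 4 /r/ → [+RTR]; 5 /j/ blocks.
From /ṣ/ at 8 rightward: 9 /j/ blocks.
From /ṣ/ at 14 rightward: 15 /j/ blocks.
Targets with no active source: positions 10 11 13 stay [-emphatic].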